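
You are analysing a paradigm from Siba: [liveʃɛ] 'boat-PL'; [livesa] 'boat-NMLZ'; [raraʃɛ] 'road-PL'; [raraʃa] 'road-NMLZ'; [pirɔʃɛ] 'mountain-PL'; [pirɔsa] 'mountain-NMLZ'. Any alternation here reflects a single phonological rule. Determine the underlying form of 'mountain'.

'mountain' shows [ʃ] ~ [s] at the end of the stem ([pirɔʃɛ] vs [pirɔsa]).
If /ʃ/ were underlying and a rule turned it into [s] before the NMLZ suffix, 'road' would also alternate; but it has [ʃ] in both [raraʃɛ] and [raraʃa].
The alternation reflects palatalization before a front vowel: /s/ becomes palato-alveolar [ʃ] before a front vowel. /s/ is underlying.
The underlying form of 'mountain' is therefore /pirɔs/.

/pirɔs/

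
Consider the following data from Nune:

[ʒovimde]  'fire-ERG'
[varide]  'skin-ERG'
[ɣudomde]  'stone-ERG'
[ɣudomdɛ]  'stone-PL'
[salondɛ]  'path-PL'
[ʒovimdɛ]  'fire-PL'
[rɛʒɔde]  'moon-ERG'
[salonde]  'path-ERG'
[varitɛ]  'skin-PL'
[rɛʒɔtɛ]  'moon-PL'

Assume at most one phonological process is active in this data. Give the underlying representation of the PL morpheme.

The PL morpheme has two allomorphs, [-dɛ] and [-tɛ].
The ERG suffix, which begins with [d], is invariant after every stem; so [d] is not altered by any rule here.
So the underlying form is /-tɛ/, and voiceless stops become voiced after a nasal.

/-tɛ/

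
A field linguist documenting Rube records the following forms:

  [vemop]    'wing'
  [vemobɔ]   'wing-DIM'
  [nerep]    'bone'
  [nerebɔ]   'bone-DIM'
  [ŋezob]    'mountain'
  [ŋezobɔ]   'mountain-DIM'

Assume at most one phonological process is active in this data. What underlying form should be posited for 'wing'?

/vemop/

The stem for 'wing' ends in [p] in [vemop] but [b] in [vemobɔ].
The stem 'mountain' ([ŋezob], [ŋezobɔ]) shows [b] unchanged in both environments, so [b] cannot be basic with [p] derived in isolation.
Therefore /p/ is basic and [b] is derived by intervocalic voicing (voiceless stops become voiced between vowels).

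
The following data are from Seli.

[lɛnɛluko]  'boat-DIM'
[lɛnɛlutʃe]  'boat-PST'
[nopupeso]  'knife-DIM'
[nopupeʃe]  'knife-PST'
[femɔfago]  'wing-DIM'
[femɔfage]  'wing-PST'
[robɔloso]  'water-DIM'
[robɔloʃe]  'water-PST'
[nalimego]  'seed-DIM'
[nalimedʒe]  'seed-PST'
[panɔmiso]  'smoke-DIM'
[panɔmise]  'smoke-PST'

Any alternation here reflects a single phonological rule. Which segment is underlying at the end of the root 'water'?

The stem for 'water' ends in [s] in [robɔloso] but [ʃ] in [robɔloʃe].
Compare 'smoke', with invariant [s] in [panɔmiso] and [panɔmise]: an analysis with underlying /s/ and a rule producing [ʃ] before the PST suffix would wrongly predict alternation here too.
Therefore /ʃ/ is basic and [s] is derived by depalatalization (palato-alveolar /tʃ/, /dʒ/ and /ʃ/ become [k], [g] and [s] when no front vowel follows).

/ʃ/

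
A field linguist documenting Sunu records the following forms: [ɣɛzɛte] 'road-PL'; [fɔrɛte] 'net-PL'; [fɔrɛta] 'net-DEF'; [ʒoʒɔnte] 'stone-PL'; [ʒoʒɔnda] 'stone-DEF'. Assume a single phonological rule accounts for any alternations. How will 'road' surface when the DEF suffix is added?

[ɣɛzɛta]

The DEF suffix surfaces as [-da] and [-ta], depending on the final segment of the stem.
The PL suffix, which begins with [t], is invariant after every stem; so [t] is not altered by any rule here.
The DEF suffix is therefore /-da/ underlyingly, with post-vocalic devoicing: voiced stops become voiceless after a vowel.
After 'road', which ends in a vowel, the suffix surfaces as [-ta], giving [ɣɛzɛta].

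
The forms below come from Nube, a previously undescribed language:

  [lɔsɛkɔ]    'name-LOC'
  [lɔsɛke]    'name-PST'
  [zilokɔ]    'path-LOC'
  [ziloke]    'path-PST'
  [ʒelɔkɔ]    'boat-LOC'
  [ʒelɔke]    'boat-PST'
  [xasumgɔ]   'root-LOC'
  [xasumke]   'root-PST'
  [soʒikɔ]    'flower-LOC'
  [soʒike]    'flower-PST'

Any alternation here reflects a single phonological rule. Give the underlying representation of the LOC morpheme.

The LOC morpheme has two allomorphs, [-gɔ] and [-kɔ].
By contrast the PST suffix keeps its initial [k] throughout — that segment must be underlying.
The LOC suffix is therefore /-gɔ/ underlyingly, with post-vocalic devoicing: voiced stops become voiceless after a vowel.

/-gɔ/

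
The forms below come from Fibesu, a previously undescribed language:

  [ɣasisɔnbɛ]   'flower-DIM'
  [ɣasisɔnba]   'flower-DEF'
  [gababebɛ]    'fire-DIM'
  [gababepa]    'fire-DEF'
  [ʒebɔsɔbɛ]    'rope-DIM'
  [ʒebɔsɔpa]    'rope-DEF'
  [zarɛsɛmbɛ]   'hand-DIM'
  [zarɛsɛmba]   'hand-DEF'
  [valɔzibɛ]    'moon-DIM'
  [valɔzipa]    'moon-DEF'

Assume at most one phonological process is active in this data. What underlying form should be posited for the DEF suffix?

The DEF suffix surfaces as [-ba] and [-pa], depending on the final segment of the stem.
The DIM suffix, which begins with [b], is invariant after every stem; so [b] is not altered by any rule here.
The DEF suffix is therefore /-pa/ underlyingly, with post-nasal voicing: voiceless stops become voiced after a nasal.

/-pa/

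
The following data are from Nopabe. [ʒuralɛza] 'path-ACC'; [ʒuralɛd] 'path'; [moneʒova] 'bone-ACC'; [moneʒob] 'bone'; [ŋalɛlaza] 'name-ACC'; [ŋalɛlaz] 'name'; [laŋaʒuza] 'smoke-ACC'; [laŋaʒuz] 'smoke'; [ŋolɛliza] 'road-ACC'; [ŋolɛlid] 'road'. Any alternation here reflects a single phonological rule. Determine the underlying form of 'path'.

/ʒuralɛd/

The stem for 'path' ends in [z] in [ʒuralɛza] but [d] in [ʒuralɛd].
Compare 'smoke', with invariant [z] in [laŋaʒuza] and [laŋaʒuz]: an analysis with underlying /z/ and a rule producing [d] in isolation would wrongly predict alternation here too.
The underlying segment must be /d/; voiced stops become fricatives between vowels, yielding [z] there.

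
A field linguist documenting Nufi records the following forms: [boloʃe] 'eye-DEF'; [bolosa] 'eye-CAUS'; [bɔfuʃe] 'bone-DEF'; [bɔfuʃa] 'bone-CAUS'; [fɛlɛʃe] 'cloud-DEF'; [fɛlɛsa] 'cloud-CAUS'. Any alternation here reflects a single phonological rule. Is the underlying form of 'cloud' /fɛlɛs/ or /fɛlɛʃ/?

The stem for 'cloud' ends in [ʃ] in [fɛlɛʃe] but [s] in [fɛlɛsa].
But 'bone' keeps [ʃ] in both environments ([bɔfuʃe], [bɔfuʃa]), so there is no rule changing /ʃ/ to [s] before the CAUS suffix.
The alternation reflects palatalization before a front vowel: /s/ becomes palato-alveolar [ʃ] before a front vowel. /s/ is underlying.

/fɛlɛs/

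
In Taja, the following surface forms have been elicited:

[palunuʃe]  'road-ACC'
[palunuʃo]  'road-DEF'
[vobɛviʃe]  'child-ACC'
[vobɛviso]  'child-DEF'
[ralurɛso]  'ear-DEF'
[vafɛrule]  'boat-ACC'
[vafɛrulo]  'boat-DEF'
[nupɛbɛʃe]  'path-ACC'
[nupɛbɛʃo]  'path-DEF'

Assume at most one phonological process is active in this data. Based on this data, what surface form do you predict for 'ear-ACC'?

The root 'child' surfaces as [vobɛviʃe] and [vobɛviso], with a stem-final [ʃ] ~ [s] alternation.
The stem 'path' ([nupɛbɛʃe], [nupɛbɛʃo]) shows [ʃ] unchanged in both environments, so [ʃ] cannot be basic with [s] derived before the DEF suffix.
The alternation reflects palatalization before a front vowel: /s/ becomes palato-alveolar [ʃ] before a front vowel. /s/ is underlying.
From [ralurɛso] the stem 'ear' is /ralurɛs/; before a front vowel this yields [ralurɛʃe].

[ralurɛʃe]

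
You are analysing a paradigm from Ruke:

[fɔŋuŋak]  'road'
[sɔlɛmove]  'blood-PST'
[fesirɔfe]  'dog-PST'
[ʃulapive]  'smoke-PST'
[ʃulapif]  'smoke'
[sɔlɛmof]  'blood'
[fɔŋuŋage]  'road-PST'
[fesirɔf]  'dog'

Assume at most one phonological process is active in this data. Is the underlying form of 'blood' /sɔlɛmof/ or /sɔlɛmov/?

/sɔlɛmov/

In [sɔlɛmof] and [sɔlɛmove] the final segment of 'blood' alternates: [f] ~ [v].
The stem 'dog' ([fesirɔf], [fesirɔfe]) shows [f] unchanged in both environments, so [f] cannot be basic with [v] derived before the PST suffix.
The alternation reflects word-final obstruent devoicing: voiced obstruents become voiceless word-finally. /v/ is underlying.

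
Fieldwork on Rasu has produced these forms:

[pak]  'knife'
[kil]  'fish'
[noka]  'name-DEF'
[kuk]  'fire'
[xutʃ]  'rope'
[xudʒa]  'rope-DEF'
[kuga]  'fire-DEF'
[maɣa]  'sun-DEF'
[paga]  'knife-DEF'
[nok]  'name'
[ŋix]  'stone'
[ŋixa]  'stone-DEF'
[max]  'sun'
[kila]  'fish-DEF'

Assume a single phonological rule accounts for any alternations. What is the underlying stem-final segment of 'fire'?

The stem for 'fire' ends in [g] in [kuga] but [k] in [kuk].
The stem 'name' ([noka], [nok]) shows [k] unchanged in both environments, so [k] cannot be basic with [g] derived before the DEF suffix.
Therefore /g/ is basic and [k] is derived by word-final obstruent devoicing (voiced obstruents become voiceless word-finally).

/g/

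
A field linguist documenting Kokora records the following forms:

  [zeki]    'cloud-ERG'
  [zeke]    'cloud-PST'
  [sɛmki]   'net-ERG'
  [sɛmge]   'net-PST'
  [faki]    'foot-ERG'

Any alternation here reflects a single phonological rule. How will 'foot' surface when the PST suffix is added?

The PST morpheme has two allomorphs, [-ge] and [-ke].
By contrast the ERG suffix keeps its initial [k] throughout — that segment must be underlying.
So the underlying form is /-ge/, and voiced stops become voiceless after a vowel.
After 'foot', which ends in a vowel, the suffix surfaces as [-ke], giving [fake].

[fake]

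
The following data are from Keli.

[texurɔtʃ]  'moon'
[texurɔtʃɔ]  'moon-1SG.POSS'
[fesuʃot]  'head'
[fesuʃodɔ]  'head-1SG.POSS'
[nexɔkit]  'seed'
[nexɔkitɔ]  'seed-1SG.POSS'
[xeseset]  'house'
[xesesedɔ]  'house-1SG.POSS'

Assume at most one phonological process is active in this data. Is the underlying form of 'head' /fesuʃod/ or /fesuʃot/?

The root 'head' surfaces as [fesuʃot] and [fesuʃodɔ], with a stem-final [t] ~ [d] alternation.
Compare 'seed', with invariant [t] in [nexɔkit] and [nexɔkitɔ]: an analysis with underlying /t/ and a rule producing [d] before the 1SG.POSS suffix would wrongly predict alternation here too.
Therefore /d/ is basic and [t] is derived by word-final obstruent devoicing (voiced obstruents become voiceless word-finally).

/fesuʃod/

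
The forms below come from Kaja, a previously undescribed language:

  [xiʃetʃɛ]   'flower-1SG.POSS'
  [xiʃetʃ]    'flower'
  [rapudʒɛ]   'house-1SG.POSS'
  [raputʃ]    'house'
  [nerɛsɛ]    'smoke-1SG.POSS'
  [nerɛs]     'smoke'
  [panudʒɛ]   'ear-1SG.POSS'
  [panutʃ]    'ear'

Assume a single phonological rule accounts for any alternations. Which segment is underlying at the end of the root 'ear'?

/dʒ/

'ear' shows [dʒ] ~ [tʃ] at the end of the stem ([panudʒɛ] vs [panutʃ]).
Compare 'flower', with invariant [tʃ] in [xiʃetʃɛ] and [xiʃetʃ]: an analysis with underlying /tʃ/ and a rule producing [dʒ] before the 1SG.POSS suffix would wrongly predict alternation here too.
So /dʒ/ is underlying, and a rule of word-final obstruent devoicing — voiced obstruents become voiceless word-finally — gives [tʃ].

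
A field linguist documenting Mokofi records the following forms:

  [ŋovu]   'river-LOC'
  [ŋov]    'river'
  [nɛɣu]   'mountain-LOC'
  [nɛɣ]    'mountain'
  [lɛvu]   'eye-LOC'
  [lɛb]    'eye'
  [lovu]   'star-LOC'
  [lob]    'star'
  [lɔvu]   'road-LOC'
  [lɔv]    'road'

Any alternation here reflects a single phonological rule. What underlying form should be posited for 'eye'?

/lɛb/

In [lɛvu] and [lɛb] the final segment of 'eye' alternates: [v] ~ [b].
Compare 'road', with invariant [v] in [lɔvu] and [lɔv]: an analysis with underlying /v/ and a rule producing [b] in isolation would wrongly predict alternation here too.
So /b/ is underlying, and a rule of intervocalic spirantization — voiced stops become fricatives between vowels — gives [v].
The underlying form of 'eye' is therefore /lɛb/.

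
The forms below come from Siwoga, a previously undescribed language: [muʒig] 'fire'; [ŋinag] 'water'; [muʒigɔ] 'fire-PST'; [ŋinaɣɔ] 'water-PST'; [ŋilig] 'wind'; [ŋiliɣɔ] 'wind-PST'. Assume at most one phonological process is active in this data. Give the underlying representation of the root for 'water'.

/ŋinaɣ/

The root 'water' surfaces as [ŋinag] and [ŋinaɣɔ], with a stem-final [g] ~ [ɣ] alternation.
But 'fire' keeps [g] in both environments ([muʒig], [muʒigɔ]), so there is no rule changing /g/ to [ɣ] before the PST suffix.
The underlying segment must be /ɣ/; voiced fricatives become stops word-finally, yielding [g] there.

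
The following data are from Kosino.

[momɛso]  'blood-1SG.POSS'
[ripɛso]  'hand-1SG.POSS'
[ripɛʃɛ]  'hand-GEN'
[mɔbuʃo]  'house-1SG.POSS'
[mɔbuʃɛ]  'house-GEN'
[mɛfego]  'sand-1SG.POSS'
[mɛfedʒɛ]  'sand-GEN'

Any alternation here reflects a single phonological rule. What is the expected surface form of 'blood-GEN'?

[momɛʃɛ]

'hand' shows [s] ~ [ʃ] at the end of the stem ([ripɛso] vs [ripɛʃɛ]).
If /ʃ/ were underlying and a rule turned it into [s] before the 1SG.POSS suffix, 'house' would also alternate; but it has [ʃ] in both [mɔbuʃo] and [mɔbuʃɛ].
The alternation reflects palatalization before a front vowel: /g/ and /s/ become palato-alveolar [dʒ] and [ʃ] before a front vowel. /s/ is underlying.
From [momɛso] the stem 'blood' is /momɛs/; before a front vowel this yields [momɛʃɛ].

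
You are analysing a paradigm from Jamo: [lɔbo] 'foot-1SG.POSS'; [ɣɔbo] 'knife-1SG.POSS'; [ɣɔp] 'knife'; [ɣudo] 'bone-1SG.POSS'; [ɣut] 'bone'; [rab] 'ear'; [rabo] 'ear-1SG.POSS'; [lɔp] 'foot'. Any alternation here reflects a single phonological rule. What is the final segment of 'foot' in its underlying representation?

/p/

The stem for 'foot' ends in [p] in [lɔp] but [b] in [lɔbo].
Compare 'ear', with invariant [b] in [rab] and [rabo]: an analysis with underlying /b/ and a rule producing [p] in isolation would wrongly predict alternation here too.
So /p/ is underlying, and a rule of intervocalic voicing — voiceless stops become voiced between vowels — gives [b].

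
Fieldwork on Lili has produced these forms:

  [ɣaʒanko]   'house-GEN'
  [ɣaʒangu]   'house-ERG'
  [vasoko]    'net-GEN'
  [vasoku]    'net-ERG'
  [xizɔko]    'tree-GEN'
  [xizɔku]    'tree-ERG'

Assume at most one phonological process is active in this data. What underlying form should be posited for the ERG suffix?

The ERG morpheme has two allomorphs, [-gu] and [-ku].
The GEN suffix, which begins with [k], is invariant after every stem; so [k] is not altered by any rule here.
So the underlying form is /-gu/, and voiced stops become voiceless after a vowel.

/-gu/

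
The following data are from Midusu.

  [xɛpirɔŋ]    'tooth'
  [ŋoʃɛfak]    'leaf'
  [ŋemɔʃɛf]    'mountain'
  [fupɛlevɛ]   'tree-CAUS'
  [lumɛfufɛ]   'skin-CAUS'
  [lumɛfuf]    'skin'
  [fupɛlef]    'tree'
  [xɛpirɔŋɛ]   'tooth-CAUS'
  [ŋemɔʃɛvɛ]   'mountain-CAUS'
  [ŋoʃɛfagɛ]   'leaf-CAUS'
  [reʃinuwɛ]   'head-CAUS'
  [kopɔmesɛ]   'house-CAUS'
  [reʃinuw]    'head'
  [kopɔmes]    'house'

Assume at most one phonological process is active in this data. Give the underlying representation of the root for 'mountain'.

In [ŋemɔʃɛvɛ] and [ŋemɔʃɛf] the final segment of 'mountain' alternates: [v] ~ [f].
If /f/ were underlying and a rule turned it into [v] before the CAUS suffix, 'skin' would also alternate; but it has [f] in both [lumɛfufɛ] and [lumɛfuf].
Therefore /v/ is basic and [f] is derived by word-final obstruent devoicing (voiced obstruents become voiceless word-finally).
So 'mountain' = /ŋemɔʃɛv/.

/ŋemɔʃɛv/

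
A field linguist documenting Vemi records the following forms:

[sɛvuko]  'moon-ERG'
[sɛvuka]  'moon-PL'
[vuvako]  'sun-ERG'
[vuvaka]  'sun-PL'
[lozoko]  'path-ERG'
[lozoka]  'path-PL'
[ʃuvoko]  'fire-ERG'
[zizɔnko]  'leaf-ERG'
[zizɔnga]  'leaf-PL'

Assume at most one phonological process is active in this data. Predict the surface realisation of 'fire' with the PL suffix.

[ʃuvoka]

The PL suffix surfaces as [-ga] and [-ka], depending on the final segment of the stem.
By contrast the ERG suffix keeps its initial [k] throughout — that segment must be underlying.
The PL suffix is therefore /-ga/ underlyingly, with post-vocalic devoicing: voiced stops become voiceless after a vowel.
After 'fire', which ends in a vowel, the suffix surfaces as [-ka], giving [ʃuvoka].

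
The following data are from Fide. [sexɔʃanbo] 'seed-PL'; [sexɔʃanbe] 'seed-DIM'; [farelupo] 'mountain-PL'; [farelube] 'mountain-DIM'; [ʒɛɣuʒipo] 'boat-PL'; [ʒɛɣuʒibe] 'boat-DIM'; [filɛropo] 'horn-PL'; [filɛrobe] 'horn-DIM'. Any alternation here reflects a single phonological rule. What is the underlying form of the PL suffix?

The PL morpheme has two allomorphs, [-bo] and [-po].
The DIM suffix, which begins with [b], is invariant after every stem; so [b] is not altered by any rule here.
The PL suffix is therefore /-po/ underlyingly, with post-nasal voicing: voiceless stops become voiced after a nasal.

/-po/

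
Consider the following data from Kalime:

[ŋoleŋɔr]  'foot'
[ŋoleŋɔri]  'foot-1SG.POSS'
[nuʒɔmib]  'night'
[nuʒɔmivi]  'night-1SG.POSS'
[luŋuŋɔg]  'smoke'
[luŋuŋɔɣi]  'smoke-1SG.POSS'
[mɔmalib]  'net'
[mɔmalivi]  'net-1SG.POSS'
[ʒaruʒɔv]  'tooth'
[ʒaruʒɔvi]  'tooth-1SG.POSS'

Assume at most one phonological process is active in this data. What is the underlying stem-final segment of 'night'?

/b/

'night' shows [b] ~ [v] at the end of the stem ([nuʒɔmib] vs [nuʒɔmivi]).
But 'tooth' keeps [v] in both environments ([ʒaruʒɔv], [ʒaruʒɔvi]), so there is no rule changing /v/ to [b] in isolation.
Therefore /b/ is basic and [v] is derived by intervocalic spirantization (voiced stops become fricatives between vowels).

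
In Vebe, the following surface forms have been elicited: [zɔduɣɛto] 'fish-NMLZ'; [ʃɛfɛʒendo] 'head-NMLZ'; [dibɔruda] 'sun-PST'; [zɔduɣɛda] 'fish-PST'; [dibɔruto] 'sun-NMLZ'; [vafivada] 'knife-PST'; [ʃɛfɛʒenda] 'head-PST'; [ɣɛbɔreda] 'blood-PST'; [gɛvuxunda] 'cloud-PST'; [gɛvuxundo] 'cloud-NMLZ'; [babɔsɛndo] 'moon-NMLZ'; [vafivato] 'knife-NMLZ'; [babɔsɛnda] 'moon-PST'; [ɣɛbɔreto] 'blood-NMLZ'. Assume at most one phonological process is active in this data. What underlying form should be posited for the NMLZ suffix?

/-to/

The NMLZ morpheme has two allomorphs, [-do] and [-to].
The PST suffix, which begins with [d], is invariant after every stem; so [d] is not altered by any rule here.
So the underlying form is /-to/, and voiceless stops become voiced after a nasal.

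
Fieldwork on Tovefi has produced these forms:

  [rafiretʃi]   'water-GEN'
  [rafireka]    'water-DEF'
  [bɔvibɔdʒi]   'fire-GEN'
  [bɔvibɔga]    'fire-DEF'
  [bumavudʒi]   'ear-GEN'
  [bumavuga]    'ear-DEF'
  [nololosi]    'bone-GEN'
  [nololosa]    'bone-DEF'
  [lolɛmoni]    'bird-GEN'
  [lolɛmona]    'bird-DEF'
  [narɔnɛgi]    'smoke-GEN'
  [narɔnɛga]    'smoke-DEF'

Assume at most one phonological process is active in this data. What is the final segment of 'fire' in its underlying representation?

The root 'fire' surfaces as [bɔvibɔdʒi] and [bɔvibɔga], with a stem-final [dʒ] ~ [g] alternation.
But 'smoke' keeps [g] in both environments ([narɔnɛgi], [narɔnɛga]), so there is no rule changing /g/ to [dʒ] before the GEN suffix.
The alternation reflects depalatalization: palato-alveolar /tʃ/ and /dʒ/ become [k] and [g] when no front vowel follows. /dʒ/ is underlying.

/dʒ/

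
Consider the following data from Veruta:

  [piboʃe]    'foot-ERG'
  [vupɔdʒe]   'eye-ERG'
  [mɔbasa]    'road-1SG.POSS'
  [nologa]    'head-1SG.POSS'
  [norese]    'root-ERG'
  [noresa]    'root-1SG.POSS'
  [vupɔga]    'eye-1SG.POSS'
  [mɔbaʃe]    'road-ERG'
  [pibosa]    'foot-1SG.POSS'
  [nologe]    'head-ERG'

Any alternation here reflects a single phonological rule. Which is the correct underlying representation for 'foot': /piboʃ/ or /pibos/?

The stem for 'foot' ends in [ʃ] in [piboʃe] but [s] in [pibosa].
The stem 'root' ([norese], [noresa]) shows [s] unchanged in both environments, so [s] cannot be basic with [ʃ] derived before the ERG suffix.
Therefore /ʃ/ is basic and [s] is derived by depalatalization (palato-alveolar /dʒ/ and /ʃ/ become [g] and [s] when no front vowel follows).

/piboʃ/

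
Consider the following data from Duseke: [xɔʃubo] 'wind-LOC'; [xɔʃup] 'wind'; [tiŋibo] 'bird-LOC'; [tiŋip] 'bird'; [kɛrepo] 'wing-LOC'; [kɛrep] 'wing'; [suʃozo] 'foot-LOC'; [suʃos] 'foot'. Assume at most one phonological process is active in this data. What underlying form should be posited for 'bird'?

'bird' shows [b] ~ [p] at the end of the stem ([tiŋibo] vs [tiŋip]).
But 'wing' keeps [p] in both environments ([kɛrepo], [kɛrep]), so there is no rule changing /p/ to [b] before the LOC suffix.
Therefore /b/ is basic and [p] is derived by word-final obstruent devoicing (voiced obstruents become voiceless word-finally).
The underlying form of 'bird' is therefore /tiŋib/.

/tiŋib/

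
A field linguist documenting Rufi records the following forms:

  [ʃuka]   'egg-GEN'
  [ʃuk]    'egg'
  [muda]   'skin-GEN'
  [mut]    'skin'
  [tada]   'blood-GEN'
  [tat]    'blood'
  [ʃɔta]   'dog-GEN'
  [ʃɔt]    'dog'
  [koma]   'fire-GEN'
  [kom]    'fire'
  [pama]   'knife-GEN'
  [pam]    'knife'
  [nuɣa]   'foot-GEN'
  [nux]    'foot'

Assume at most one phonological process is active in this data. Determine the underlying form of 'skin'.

/mud/

The stem for 'skin' ends in [d] in [muda] but [t] in [mut].
The stem 'dog' ([ʃɔta], [ʃɔt]) shows [t] unchanged in both environments, so [t] cannot be basic with [d] derived before the GEN suffix.
Therefore /d/ is basic and [t] is derived by word-final obstruent devoicing (voiced obstruents become voiceless word-finally).
Hence 'skin' is /mud/ underlyingly.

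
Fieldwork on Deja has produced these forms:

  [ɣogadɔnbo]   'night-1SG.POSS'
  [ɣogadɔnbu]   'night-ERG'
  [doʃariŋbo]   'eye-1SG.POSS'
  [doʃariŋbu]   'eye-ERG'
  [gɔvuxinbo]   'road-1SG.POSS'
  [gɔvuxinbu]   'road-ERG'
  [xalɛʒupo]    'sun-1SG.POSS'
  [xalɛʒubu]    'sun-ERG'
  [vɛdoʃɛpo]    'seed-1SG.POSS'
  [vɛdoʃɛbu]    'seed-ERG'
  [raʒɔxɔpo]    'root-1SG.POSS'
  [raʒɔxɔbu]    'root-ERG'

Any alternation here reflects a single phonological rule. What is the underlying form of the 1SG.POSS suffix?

/-po/

The 1SG.POSS morpheme has two allomorphs, [-bo] and [-po].
By contrast the ERG suffix keeps its initial [b] throughout — that segment must be underlying.
The 1SG.POSS suffix is therefore /-po/ underlyingly, with post-nasal voicing: voiceless stops become voiced after a nasal.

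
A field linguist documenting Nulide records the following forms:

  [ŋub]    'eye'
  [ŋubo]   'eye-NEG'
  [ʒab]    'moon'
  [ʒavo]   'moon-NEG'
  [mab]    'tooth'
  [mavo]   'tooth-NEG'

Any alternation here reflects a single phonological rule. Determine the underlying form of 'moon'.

/ʒav/

In [ʒab] and [ʒavo] the final segment of 'moon' alternates: [b] ~ [v].
If /b/ were underlying and a rule turned it into [v] before the NEG suffix, 'eye' would also alternate; but it has [b] in both [ŋub] and [ŋubo].
The alternation reflects word-final hardening: voiced fricatives become stops word-finally. /v/ is underlying.
Hence 'moon' is /ʒav/ underlyingly.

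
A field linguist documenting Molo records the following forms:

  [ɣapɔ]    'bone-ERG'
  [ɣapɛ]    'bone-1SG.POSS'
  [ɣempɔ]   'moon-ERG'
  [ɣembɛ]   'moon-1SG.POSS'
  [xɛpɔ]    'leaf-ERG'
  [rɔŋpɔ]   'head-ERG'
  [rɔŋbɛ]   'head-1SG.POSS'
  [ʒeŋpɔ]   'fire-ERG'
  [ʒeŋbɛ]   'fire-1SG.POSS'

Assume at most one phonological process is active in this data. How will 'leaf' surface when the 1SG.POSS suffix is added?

[xɛpɛ]

The 1SG.POSS suffix surfaces as [-bɛ] and [-pɛ], depending on the final segment of the stem.
By contrast the ERG suffix keeps its initial [p] throughout — that segment must be underlying.
The 1SG.POSS suffix is therefore /-bɛ/ underlyingly, with post-vocalic devoicing: voiced stops become voiceless after a vowel.
After 'leaf', which ends in a vowel, the suffix surfaces as [-pɛ], giving [xɛpɛ].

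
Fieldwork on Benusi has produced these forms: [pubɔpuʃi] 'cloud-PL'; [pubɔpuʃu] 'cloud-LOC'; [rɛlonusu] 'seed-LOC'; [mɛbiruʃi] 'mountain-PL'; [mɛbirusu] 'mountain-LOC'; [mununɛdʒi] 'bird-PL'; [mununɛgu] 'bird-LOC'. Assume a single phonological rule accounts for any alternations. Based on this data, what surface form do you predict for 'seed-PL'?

[rɛlonuʃi]

In [mɛbiruʃi] and [mɛbirusu] the final segment of 'mountain' alternates: [ʃ] ~ [s].
If /ʃ/ were underlying and a rule turned it into [s] before the LOC suffix, 'cloud' would also alternate; but it has [ʃ] in both [pubɔpuʃi] and [pubɔpuʃu].
The underlying segment must be /s/; /g/ and /s/ become palato-alveolar [dʒ] and [ʃ] before a front vowel, yielding [ʃ] there.
From [rɛlonusu] the stem 'seed' is /rɛlonus/; before a front vowel this yields [rɛlonuʃi].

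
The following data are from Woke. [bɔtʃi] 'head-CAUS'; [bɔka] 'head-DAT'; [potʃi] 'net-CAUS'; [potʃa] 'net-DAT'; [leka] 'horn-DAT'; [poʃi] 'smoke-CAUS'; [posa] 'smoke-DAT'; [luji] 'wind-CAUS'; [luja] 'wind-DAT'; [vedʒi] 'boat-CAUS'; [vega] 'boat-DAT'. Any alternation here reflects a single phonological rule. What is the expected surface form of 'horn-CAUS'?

The stem for 'head' ends in [tʃ] in [bɔtʃi] but [k] in [bɔka].
If /tʃ/ were underlying and a rule turned it into [k] before the DAT suffix, 'net' would also alternate; but it has [tʃ] in both [potʃi] and [potʃa].
Therefore /k/ is basic and [tʃ] is derived by palatalization before a front vowel (/k/, /g/ and /s/ become palato-alveolar [tʃ], [dʒ] and [ʃ] before a front vowel).
The one attested form of 'horn', [leka], shows underlying /lek/. Applying the same rule before a front vowel gives [letʃi].

[letʃi]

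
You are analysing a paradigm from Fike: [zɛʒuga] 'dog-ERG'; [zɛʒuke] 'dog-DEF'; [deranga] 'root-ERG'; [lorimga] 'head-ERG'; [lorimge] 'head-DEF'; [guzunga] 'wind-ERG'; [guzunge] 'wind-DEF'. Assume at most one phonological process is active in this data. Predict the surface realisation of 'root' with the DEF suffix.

The DEF suffix surfaces as [-ge] and [-ke], depending on the final segment of the stem.
The ERG suffix, which begins with [g], is invariant after every stem; so [g] is not altered by any rule here.
So the underlying form is /-ke/, and voiceless stops become voiced after a nasal.
After 'root', which ends in a nasal, the suffix surfaces as [-ge], giving [derange].

[derange]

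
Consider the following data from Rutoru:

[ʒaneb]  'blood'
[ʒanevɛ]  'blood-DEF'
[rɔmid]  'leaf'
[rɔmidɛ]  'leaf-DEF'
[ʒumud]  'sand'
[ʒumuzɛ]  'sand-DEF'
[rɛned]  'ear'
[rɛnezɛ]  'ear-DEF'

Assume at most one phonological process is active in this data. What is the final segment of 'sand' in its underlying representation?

The stem for 'sand' ends in [d] in [ʒumud] but [z] in [ʒumuzɛ].
If /d/ were underlying and a rule turned it into [z] before the DEF suffix, 'leaf' would also alternate; but it has [d] in both [rɔmid] and [rɔmidɛ].
So /z/ is underlying, and a rule of word-final hardening — voiced fricatives become stops word-finally — gives [d].

/z/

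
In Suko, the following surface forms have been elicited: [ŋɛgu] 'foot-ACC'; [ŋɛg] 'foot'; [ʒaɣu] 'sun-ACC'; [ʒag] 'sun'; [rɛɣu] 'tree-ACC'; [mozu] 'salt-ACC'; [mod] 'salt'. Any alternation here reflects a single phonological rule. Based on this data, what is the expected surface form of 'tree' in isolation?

The root 'sun' surfaces as [ʒaɣu] and [ʒag], with a stem-final [ɣ] ~ [g] alternation.
The stem 'foot' ([ŋɛgu], [ŋɛg]) shows [g] unchanged in both environments, so [g] cannot be basic with [ɣ] derived before the ACC suffix.
The alternation reflects word-final hardening: voiced fricatives become stops word-finally. /ɣ/ is underlying.
The one attested form of 'tree', [rɛɣu], shows underlying /rɛɣ/. Applying the same rule word-finally gives [rɛg].

[rɛg]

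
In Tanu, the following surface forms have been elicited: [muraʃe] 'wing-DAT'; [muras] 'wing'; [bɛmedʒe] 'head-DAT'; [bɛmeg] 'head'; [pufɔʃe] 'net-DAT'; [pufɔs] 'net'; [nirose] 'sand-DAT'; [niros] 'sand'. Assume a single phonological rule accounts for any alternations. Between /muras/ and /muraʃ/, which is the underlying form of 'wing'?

'wing' shows [ʃ] ~ [s] at the end of the stem ([muraʃe] vs [muras]).
But 'sand' keeps [s] in both environments ([nirose], [niros]), so there is no rule changing /s/ to [ʃ] before the DAT suffix.
So /ʃ/ is underlying, and a rule of depalatalization — palato-alveolar /dʒ/ and /ʃ/ become [g] and [s] when no front vowel follows — gives [s].

/muraʃ/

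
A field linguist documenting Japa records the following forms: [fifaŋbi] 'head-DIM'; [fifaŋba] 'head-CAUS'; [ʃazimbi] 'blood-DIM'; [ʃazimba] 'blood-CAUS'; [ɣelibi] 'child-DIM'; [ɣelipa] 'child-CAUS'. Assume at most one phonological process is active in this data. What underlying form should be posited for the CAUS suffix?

/-pa/

The CAUS morpheme has two allomorphs, [-ba] and [-pa].
The DIM suffix, which begins with [b], is invariant after every stem; so [b] is not altered by any rule here.
The CAUS suffix is therefore /-pa/ underlyingly, with post-nasal voicing: voiceless stops become voiced after a nasal.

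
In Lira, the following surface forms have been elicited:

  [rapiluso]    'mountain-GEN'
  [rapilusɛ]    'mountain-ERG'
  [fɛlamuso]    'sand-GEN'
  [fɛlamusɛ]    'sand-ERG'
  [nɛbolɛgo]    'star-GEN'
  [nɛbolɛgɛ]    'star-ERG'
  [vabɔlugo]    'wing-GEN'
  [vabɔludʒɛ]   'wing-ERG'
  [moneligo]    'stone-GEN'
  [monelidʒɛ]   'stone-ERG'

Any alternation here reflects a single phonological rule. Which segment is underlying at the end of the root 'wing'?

/dʒ/

The stem for 'wing' ends in [g] in [vabɔlugo] but [dʒ] in [vabɔludʒɛ].
Compare 'star', with invariant [g] in [nɛbolɛgo] and [nɛbolɛgɛ]: an analysis with underlying /g/ and a rule producing [dʒ] before the ERG suffix would wrongly predict alternation here too.
The underlying segment must be /dʒ/; palato-alveolar /dʒ/ becomes [g] when no front vowel follows, yielding [g] there.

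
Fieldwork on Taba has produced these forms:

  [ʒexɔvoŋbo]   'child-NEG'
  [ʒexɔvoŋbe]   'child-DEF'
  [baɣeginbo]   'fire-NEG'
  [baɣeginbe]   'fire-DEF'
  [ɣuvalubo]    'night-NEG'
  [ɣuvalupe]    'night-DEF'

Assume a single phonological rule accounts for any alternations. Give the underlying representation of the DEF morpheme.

/-pe/

The DEF morpheme has two allomorphs, [-be] and [-pe].
By contrast the NEG suffix keeps its initial [b] throughout — that segment must be underlying.
So the underlying form is /-pe/, and voiceless stops become voiced after a nasal.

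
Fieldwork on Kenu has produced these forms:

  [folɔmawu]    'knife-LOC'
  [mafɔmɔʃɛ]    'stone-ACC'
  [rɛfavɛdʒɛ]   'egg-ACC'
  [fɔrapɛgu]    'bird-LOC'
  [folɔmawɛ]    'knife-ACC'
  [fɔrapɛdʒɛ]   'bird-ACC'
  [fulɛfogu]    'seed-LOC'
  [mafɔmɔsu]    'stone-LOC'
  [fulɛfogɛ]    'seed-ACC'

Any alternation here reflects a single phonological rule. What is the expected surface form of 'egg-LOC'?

[rɛfavɛgu]

In [fɔrapɛgu] and [fɔrapɛdʒɛ] the final segment of 'bird' alternates: [g] ~ [dʒ].
But 'seed' keeps [g] in both environments ([fulɛfogu], [fulɛfogɛ]), so there is no rule changing /g/ to [dʒ] before the ACC suffix.
The underlying segment must be /dʒ/; palato-alveolar /dʒ/ and /ʃ/ become [g] and [s] when no front vowel follows, yielding [g] there.
From [rɛfavɛdʒɛ] the stem 'egg' is /rɛfavɛdʒ/; when no front vowel follows this yields [rɛfavɛgu].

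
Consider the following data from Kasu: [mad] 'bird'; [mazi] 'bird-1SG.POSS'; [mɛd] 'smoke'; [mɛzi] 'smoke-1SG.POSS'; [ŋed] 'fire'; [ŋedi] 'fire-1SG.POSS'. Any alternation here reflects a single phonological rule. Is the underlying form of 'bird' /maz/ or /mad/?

In [mad] and [mazi] the final segment of 'bird' alternates: [d] ~ [z].
But 'fire' keeps [d] in both environments ([ŋed], [ŋedi]), so there is no rule changing /d/ to [z] before the 1SG.POSS suffix.
The underlying segment must be /z/; voiced fricatives become stops word-finally, yielding [d] there.

/maz/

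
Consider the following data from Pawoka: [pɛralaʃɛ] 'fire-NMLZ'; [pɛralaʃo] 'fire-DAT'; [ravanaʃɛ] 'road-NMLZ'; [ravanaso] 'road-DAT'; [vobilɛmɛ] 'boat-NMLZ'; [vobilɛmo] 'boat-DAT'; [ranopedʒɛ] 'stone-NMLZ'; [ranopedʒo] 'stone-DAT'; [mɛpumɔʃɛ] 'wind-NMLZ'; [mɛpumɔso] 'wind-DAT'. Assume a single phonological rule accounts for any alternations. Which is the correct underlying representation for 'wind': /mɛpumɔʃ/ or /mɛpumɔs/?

/mɛpumɔs/

'wind' shows [ʃ] ~ [s] at the end of the stem ([mɛpumɔʃɛ] vs [mɛpumɔso]).
But 'fire' keeps [ʃ] in both environments ([pɛralaʃɛ], [pɛralaʃo]), so there is no rule changing /ʃ/ to [s] before the DAT suffix.
The alternation reflects palatalization before a front vowel: /s/ becomes palato-alveolar [ʃ] before a front vowel. /s/ is underlying.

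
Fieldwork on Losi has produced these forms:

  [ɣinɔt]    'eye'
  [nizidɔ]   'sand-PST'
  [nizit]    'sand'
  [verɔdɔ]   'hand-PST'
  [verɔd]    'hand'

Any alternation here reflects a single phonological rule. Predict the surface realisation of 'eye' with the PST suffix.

[ɣinɔdɔ]

In [nizidɔ] and [nizit] the final segment of 'sand' alternates: [d] ~ [t].
Compare 'hand', with invariant [d] in [verɔdɔ] and [verɔd]: an analysis with underlying /d/ and a rule producing [t] in isolation would wrongly predict alternation here too.
So /t/ is underlying, and a rule of intervocalic voicing — voiceless stops become voiced between vowels — gives [d].
The one attested form of 'eye', [ɣinɔt], shows underlying /ɣinɔt/. Applying the same rule between vowels gives [ɣinɔdɔ].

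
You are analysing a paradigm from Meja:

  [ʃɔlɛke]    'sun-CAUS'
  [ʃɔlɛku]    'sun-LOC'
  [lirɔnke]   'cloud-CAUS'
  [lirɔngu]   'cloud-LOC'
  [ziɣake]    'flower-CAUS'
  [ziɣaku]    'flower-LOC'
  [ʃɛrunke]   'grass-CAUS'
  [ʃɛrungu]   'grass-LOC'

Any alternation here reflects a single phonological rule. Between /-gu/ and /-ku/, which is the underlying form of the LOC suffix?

The LOC suffix surfaces as [-gu] and [-ku], depending on the final segment of the stem.
The CAUS suffix, which begins with [k], is invariant after every stem; so [k] is not altered by any rule here.
The LOC suffix is therefore /-gu/ underlyingly, with post-vocalic devoicing: voiced stops become voiceless after a vowel.

/-gu/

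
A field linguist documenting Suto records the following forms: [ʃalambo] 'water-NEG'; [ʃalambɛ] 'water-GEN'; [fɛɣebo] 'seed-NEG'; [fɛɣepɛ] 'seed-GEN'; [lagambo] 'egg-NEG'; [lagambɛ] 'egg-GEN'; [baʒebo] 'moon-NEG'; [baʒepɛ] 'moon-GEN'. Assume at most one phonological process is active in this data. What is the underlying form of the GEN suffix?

The GEN suffix surfaces as [-bɛ] and [-pɛ], depending on the final segment of the stem.
By contrast the NEG suffix keeps its initial [b] throughout — that segment must be underlying.
So the underlying form is /-pɛ/, and voiceless stops become voiced after a nasal.

/-pɛ/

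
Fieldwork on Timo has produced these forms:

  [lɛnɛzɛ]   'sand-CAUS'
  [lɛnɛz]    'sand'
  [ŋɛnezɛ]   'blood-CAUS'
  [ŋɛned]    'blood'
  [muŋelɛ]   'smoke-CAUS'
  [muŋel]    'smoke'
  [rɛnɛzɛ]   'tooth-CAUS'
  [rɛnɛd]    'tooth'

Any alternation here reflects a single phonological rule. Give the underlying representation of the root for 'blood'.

The stem for 'blood' ends in [z] in [ŋɛnezɛ] but [d] in [ŋɛned].
The stem 'sand' ([lɛnɛzɛ], [lɛnɛz]) shows [z] unchanged in both environments, so [z] cannot be basic with [d] derived in isolation.
The underlying segment must be /d/; voiced stops become fricatives between vowels, yielding [z] there.
So 'blood' = /ŋɛned/.

/ŋɛned/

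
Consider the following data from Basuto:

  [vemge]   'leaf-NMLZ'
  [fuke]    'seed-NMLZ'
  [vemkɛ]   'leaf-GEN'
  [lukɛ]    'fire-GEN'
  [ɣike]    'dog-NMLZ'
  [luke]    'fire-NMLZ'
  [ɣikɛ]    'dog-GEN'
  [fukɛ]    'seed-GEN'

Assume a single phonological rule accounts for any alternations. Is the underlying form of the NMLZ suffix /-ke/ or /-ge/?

/-ge/

The NMLZ morpheme has two allomorphs, [-ge] and [-ke].
The GEN suffix, which begins with [k], is invariant after every stem; so [k] is not altered by any rule here.
So the underlying form is /-ge/, and voiced stops become voiceless after a vowel.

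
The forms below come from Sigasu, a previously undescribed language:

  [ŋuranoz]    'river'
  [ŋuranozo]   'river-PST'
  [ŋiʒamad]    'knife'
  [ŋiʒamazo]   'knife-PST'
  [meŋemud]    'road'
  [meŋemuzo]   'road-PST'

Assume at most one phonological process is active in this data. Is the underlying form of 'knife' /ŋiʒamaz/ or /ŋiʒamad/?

/ŋiʒamad/

The root 'knife' surfaces as [ŋiʒamad] and [ŋiʒamazo], with a stem-final [d] ~ [z] alternation.
But 'river' keeps [z] in both environments ([ŋuranoz], [ŋuranozo]), so there is no rule changing /z/ to [d] in isolation.
So /d/ is underlying, and a rule of intervocalic spirantization — voiced stops become fricatives between vowels — gives [z].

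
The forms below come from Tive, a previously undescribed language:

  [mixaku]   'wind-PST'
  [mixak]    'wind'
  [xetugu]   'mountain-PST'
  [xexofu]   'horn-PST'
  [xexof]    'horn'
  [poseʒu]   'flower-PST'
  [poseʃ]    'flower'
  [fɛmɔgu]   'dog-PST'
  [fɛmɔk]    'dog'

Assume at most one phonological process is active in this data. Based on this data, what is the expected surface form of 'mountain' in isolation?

The stem for 'dog' ends in [g] in [fɛmɔgu] but [k] in [fɛmɔk].
If /k/ were underlying and a rule turned it into [g] before the PST suffix, 'wind' would also alternate; but it has [k] in both [mixaku] and [mixak].
The alternation reflects word-final obstruent devoicing: voiced obstruents become voiceless word-finally. /g/ is underlying.
The one attested form of 'mountain', [xetugu], shows underlying /xetug/. Applying the same rule word-finally gives [xetuk].

[xetuk]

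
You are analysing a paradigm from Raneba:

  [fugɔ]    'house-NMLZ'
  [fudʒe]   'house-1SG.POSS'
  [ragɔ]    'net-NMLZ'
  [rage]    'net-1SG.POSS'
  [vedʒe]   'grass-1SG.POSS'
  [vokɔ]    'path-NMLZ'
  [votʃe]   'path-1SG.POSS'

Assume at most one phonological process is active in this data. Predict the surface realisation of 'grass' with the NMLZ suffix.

[vegɔ]

The root 'house' surfaces as [fugɔ] and [fudʒe], with a stem-final [g] ~ [dʒ] alternation.
The stem 'net' ([ragɔ], [rage]) shows [g] unchanged in both environments, so [g] cannot be basic with [dʒ] derived before the 1SG.POSS suffix.
Therefore /dʒ/ is basic and [g] is derived by depalatalization (palato-alveolar /tʃ/ and /dʒ/ become [k] and [g] when no front vowel follows).
From [vedʒe] the stem 'grass' is /vedʒ/; when no front vowel follows this yields [vegɔ].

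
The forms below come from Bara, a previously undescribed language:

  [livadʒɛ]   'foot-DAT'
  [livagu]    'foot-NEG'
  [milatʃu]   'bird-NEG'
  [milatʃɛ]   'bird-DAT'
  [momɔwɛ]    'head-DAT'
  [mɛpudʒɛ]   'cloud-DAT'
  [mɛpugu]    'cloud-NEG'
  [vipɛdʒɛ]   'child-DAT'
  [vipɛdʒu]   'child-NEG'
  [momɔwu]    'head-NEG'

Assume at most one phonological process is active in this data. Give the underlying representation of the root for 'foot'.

/livag/

'foot' shows [g] ~ [dʒ] at the end of the stem ([livagu] vs [livadʒɛ]).
The stem 'child' ([vipɛdʒu], [vipɛdʒɛ]) shows [dʒ] unchanged in both environments, so [dʒ] cannot be basic with [g] derived before the NEG suffix.
Therefore /g/ is basic and [dʒ] is derived by palatalization before a front vowel (/g/ becomes palato-alveolar [dʒ] before a front vowel).
Hence 'foot' is /livag/ underlyingly.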